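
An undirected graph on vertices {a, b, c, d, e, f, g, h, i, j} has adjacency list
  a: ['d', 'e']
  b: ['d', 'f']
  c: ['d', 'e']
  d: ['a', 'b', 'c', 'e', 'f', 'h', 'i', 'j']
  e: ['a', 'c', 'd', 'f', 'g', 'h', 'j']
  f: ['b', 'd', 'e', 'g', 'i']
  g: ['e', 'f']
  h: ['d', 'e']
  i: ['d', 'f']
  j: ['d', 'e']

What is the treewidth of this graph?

2

A width-2 tree decomposition is:
Bags: B1 = {d, e, f}  B2 = {a, d, e}  B3 = {d, e, j}  B4 = {e, f, g}  B5 = {b, d, f}  B6 = {d, f, i}  B7 = {d, e, h}  B8 = {c, d, e}
Tree: B1–B2, B1–B3, B1–B4, B1–B5, B5–B6, B3–B7, B2–B8
Every bag has size at most 3, so the width is 3 − 1 = 2 and tw(G) ≤ 2. On the other hand G contains the 3-clique {d, e, f}. A clique must lie in a single bag of any decomposition, so no decomposition can have width below 2. Combining the bounds, tw(G) = 2.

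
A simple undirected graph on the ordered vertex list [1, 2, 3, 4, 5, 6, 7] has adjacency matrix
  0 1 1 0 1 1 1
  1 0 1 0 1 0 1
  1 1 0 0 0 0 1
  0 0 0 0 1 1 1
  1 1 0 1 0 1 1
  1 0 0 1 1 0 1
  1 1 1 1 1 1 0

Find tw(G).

A width-3 tree decomposition is:
Bags: B1 = {1, 2, 5, 7}  B2 = {1, 5, 6, 7}  B3 = {4, 5, 6, 7}  B4 = {1, 2, 3, 7}
Tree: B1–B2, B2–B3, B1–B4
Each bag holds 4 vertices, so the decomposition has width 3, which upper-bounds the treewidth. On the other hand G contains the 4-clique {1, 2, 3, 7}. A clique must lie in a single bag of any decomposition, so no decomposition can have width below 3. Combining the bounds, tw(G) = 3.

3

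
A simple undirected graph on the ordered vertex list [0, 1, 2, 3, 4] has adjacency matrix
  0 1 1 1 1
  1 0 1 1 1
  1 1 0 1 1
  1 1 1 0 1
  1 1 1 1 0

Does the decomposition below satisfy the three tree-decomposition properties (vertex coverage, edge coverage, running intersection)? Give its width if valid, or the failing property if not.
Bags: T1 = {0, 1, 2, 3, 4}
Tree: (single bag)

Vertex coverage: the bags together contain {0, 1, 2, 3, 4}, the full vertex set. Edge coverage: each edge of G has both endpoints in at least one bag. Running intersection: for every vertex, the bags containing it form a connected subtree. All three properties hold, so this is a valid tree decomposition of width max|bag| − 1 = 4, and hence tw(G) ≤ 4.

Yes; width 4.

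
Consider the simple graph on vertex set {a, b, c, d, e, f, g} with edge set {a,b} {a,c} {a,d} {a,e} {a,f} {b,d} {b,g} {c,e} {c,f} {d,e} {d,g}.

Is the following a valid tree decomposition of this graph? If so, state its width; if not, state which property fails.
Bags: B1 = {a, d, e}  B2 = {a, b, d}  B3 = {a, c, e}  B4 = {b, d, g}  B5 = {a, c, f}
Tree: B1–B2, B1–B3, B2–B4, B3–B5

Yes; width 2.

Vertex coverage: the bags together contain {a, b, c, d, e, f, g}, the full vertex set. Edge coverage: each edge of G has both endpoints in at least one bag. Running intersection: for every vertex, the bags containing it form a connected subtree. All three properties hold, so this is a valid tree decomposition of width max|bag| − 1 = 2, and hence tw(G) ≤ 2.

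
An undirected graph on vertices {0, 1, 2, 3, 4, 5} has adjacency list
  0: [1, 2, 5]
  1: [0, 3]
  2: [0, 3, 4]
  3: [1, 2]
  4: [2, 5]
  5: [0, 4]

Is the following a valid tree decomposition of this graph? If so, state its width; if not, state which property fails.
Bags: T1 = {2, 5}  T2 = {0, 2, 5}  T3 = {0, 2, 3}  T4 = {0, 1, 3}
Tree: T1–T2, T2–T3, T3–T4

A tree decomposition must satisfy three properties: every vertex lies in some bag; for every edge, both endpoints lie together in some bag; and for every vertex, the bags containing it form a connected subtree. Here vertex 4 appears in no bag, so the decomposition is invalid.

No — vertex 4 appears in no bag.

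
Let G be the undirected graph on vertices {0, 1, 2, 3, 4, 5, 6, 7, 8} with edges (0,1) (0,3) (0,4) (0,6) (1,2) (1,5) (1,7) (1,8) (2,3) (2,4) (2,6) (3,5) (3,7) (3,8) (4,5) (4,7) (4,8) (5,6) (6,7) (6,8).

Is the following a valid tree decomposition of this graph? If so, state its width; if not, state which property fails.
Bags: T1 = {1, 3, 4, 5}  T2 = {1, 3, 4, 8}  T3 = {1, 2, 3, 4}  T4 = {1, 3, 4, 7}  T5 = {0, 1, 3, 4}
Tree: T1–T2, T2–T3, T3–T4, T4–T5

No — vertex 6 appears in no bag.

A tree decomposition must satisfy three properties: every vertex lies in some bag; for every edge, both endpoints lie together in some bag; and for every vertex, the bags containing it form a connected subtree. Here vertex 6 appears in no bag, so the decomposition is invalid.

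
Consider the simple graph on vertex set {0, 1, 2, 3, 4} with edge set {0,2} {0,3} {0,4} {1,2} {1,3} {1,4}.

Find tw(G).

A width-2 tree decomposition is:
Bags: B1 = {0, 1, 3}  B2 = {0, 1, 4}  B3 = {0, 1, 2}
Tree: B1–B2, B2–B3
The largest bag has 3 vertices, giving width 2; this decomposition certifies tw(G) ≤ 2. Since 0–3–1–4–0 is a cycle in G, G is not acyclic. Forests are exactly the graphs of treewidth ≤ 1, so tw(G) ≥ 2. The upper and lower bounds meet at 2, so that is the treewidth.

2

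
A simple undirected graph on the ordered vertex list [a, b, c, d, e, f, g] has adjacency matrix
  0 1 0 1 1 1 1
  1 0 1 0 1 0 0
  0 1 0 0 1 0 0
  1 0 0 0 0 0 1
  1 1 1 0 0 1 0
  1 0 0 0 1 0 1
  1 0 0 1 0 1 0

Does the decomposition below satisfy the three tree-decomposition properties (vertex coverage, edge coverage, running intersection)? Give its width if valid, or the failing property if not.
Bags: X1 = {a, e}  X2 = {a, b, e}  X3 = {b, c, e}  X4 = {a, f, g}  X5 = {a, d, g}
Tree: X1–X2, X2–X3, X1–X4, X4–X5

No — edge (f,e) lies in no bag.

A tree decomposition must satisfy three properties: every vertex lies in some bag; for every edge, both endpoints lie together in some bag; and for every vertex, the bags containing it form a connected subtree. Here edge (f,e) lies in no bag, so the decomposition is invalid.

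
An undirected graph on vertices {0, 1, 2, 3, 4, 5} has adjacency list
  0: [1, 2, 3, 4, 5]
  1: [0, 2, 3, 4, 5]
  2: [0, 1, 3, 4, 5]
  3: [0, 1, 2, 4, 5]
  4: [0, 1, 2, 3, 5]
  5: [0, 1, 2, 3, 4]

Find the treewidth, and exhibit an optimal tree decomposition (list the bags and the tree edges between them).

With just one bag of size 6, the width is 6 − 1 = 5, so tw(G) ≤ 5. For the lower bound, the 6 vertices {0, 1, 2, 3, 4, 5} are pairwise adjacent, and any tree decomposition puts a clique entirely inside one bag — forcing width ≥ 5. Combining the bounds, tw(G) = 5.

Treewidth 5.
One optimal decomposition is:
Bags: B1 = {0, 1, 2, 3, 4, 5}
Tree: (single bag)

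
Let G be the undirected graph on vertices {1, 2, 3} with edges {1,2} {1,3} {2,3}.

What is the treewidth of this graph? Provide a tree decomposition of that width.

With just one bag of size 3, the width is 3 − 1 = 2, so tw(G) ≤ 2. Conversely, {1, 2, 3} is a clique of size 3, and the vertices of any clique must share a bag in every tree decomposition; so some bag has ≥ 3 vertices and tw(G) ≥ 2. The upper and lower bounds meet at 2, so that is the treewidth.

Treewidth 2.
Bags: B1 = {1, 2, 3}
Tree: (single bag)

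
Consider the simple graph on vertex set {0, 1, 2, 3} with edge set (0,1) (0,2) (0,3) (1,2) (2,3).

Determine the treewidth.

2

A width-2 tree decomposition is:
Bags: B1 = {0, 2, 3}  B2 = {0, 1, 2}
Tree: B1–B2
The largest bag has 3 vertices, giving width 2; this decomposition certifies tw(G) ≤ 2. For the lower bound, the 3 vertices {0, 1, 2} are pairwise adjacent, and any tree decomposition puts a clique entirely inside one bag — forcing width ≥ 2. Combining the bounds, tw(G) = 2.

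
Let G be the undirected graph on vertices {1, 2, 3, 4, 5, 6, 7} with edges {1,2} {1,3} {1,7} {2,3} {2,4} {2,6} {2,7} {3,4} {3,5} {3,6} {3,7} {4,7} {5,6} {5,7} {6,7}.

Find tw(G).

3

A width-3 tree decomposition is:
Bags: B1 = {2, 3, 4, 7}  B2 = {2, 3, 6, 7}  B3 = {1, 2, 3, 7}  B4 = {3, 5, 6, 7}
Tree: B1–B2, B2–B3, B2–B4
Every bag has size at most 4, so the width is 4 − 1 = 3 and tw(G) ≤ 3. For the lower bound, the 4 vertices {1, 2, 3, 7} are pairwise adjacent, and any tree decomposition puts a clique entirely inside one bag — forcing width ≥ 3. The upper and lower bounds meet at 3, so that is the treewidth.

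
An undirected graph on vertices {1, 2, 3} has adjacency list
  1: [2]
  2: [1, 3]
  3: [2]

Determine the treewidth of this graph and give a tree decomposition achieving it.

The largest bag has 2 vertices, giving width 1; this decomposition certifies tw(G) ≤ 1. Since G has at least one edge (e.g. 3–2), it is not an edgeless graph, so tw(G) ≥ 1. Combining the bounds, tw(G) = 1.

Treewidth 1.
Bags: B1 = {2, 3}  B2 = {1, 2}
Tree: B1–B2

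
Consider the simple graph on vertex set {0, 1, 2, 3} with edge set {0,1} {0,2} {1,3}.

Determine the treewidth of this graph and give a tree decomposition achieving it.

Treewidth 1.
Bags: B1 = {0, 2}  B2 = {0, 1}  B3 = {1, 3}
Tree: B1–B2, B2–B3

The largest bag has 2 vertices, giving width 1; this decomposition certifies tw(G) ≤ 1. G has an edge, so its treewidth is at least 1. Combining the bounds, tw(G) = 1.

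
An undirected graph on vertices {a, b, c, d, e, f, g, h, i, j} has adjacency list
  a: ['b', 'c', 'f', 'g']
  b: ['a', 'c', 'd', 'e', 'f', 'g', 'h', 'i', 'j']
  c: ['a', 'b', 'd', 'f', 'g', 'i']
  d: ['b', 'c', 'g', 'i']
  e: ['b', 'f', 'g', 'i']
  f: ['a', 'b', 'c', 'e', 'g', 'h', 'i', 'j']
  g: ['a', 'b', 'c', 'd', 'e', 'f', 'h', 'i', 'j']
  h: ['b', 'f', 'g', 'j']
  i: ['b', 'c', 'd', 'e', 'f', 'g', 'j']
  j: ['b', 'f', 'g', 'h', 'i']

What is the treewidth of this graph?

A width-4 tree decomposition is:
Bags: B1 = {b, c, f, g, i}  B2 = {b, c, d, g, i}  B3 = {a, b, c, f, g}  B4 = {b, f, g, i, j}  B5 = {b, e, f, g, i}  B6 = {b, f, g, h, j}
Tree: B1–B2, B1–B3, B1–B4, B1–B5, B4–B6
The largest bag has 5 vertices, giving width 4; this decomposition certifies tw(G) ≤ 4. For the lower bound, the 5 vertices {b, c, d, g, i} are pairwise adjacent, and any tree decomposition puts a clique entirely inside one bag — forcing width ≥ 4. The upper and lower bounds meet at 4, so that is the treewidth.

4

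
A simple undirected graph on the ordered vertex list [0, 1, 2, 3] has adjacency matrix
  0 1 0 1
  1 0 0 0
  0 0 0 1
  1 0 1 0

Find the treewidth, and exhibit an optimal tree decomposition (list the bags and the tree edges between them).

Treewidth 1.
Bags: B1 = {2, 3}  B2 = {0, 3}  B3 = {0, 1}
Tree: B1–B2, B2–B3

Every bag has size at most 2, so the width is 2 − 1 = 1 and tw(G) ≤ 1. Since G has at least one edge (e.g. 3–2), it is not an edgeless graph, so tw(G) ≥ 1. Therefore the treewidth is 1.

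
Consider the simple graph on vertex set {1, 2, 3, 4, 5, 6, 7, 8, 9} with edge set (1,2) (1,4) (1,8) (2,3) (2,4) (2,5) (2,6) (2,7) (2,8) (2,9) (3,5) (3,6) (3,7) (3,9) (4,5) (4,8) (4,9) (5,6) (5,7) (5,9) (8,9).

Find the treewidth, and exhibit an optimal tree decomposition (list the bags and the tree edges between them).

Every bag has size at most 4, so the width is 4 − 1 = 3 and tw(G) ≤ 3. For the lower bound, the 4 vertices {2, 4, 8, 9} are pairwise adjacent, and any tree decomposition puts a clique entirely inside one bag — forcing width ≥ 3. The upper and lower bounds meet at 3, so that is the treewidth.

Treewidth 3.
One such decomposition:
Bags: B1 = {2, 3, 5, 6}  B2 = {2, 3, 5, 9}  B3 = {2, 4, 5, 9}  B4 = {2, 3, 5, 7}  B5 = {2, 4, 8, 9}  B6 = {1, 2, 4, 8}
Tree: B1–B2, B2–B3, B2–B4, B3–B5, B5–B6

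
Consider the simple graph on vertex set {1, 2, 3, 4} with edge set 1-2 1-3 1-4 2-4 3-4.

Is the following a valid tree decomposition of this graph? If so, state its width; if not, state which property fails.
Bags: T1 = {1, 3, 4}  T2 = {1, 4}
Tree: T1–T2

No — vertex 2 appears in no bag.

A tree decomposition must satisfy three properties: every vertex lies in some bag; for every edge, both endpoints lie together in some bag; and for every vertex, the bags containing it form a connected subtree. Here vertex 2 appears in no bag, so the decomposition is invalid.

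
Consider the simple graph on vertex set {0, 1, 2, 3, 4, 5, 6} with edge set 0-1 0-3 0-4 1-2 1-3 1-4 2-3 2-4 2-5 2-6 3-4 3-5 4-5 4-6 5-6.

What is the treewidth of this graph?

A width-3 tree decomposition is:
Bags: B1 = {1, 2, 3, 4}  B2 = {2, 3, 4, 5}  B3 = {0, 1, 3, 4}  B4 = {2, 4, 5, 6}
Tree: B1–B2, B1–B3, B2–B4
The largest bag has 4 vertices, giving width 3; this decomposition certifies tw(G) ≤ 3. For the lower bound, the 4 vertices {0, 1, 3, 4} are pairwise adjacent, and any tree decomposition puts a clique entirely inside one bag — forcing width ≥ 3. Combining the bounds, tw(G) = 3.

3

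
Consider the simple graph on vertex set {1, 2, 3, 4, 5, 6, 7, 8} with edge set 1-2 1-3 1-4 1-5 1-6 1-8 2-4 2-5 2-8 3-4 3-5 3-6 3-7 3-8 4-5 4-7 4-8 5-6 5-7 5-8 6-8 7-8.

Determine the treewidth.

A width-4 tree decomposition is:
Bags: B1 = {3, 4, 5, 7, 8}  B2 = {1, 3, 4, 5, 8}  B3 = {1, 3, 5, 6, 8}  B4 = {1, 2, 4, 5, 8}
Tree: B1–B2, B2–B3, B2–B4
The largest bag has 5 vertices, giving width 4; this decomposition certifies tw(G) ≤ 4. On the other hand G contains the 5-clique {1, 2, 4, 5, 8}. A clique must lie in a single bag of any decomposition, so no decomposition can have width below 4. Combining the bounds, tw(G) = 4.

4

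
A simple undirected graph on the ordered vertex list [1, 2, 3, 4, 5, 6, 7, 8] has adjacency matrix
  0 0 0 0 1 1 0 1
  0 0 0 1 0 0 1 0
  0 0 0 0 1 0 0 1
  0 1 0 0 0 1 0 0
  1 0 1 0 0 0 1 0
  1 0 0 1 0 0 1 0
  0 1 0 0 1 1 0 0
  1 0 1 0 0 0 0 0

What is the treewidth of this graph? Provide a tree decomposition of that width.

The largest bag has 3 vertices, giving width 2; this decomposition certifies tw(G) ≤ 2. For the lower bound, G contains the cycle 3–8–1–5–3, so G is not a forest; only forests have treewidth ≤ 1, hence tw(G) ≥ 2. Hence tw(G) = 2 exactly.

Treewidth 2.
One optimal decomposition is:
Bags: B1 = {3, 5, 8}  B2 = {1, 5, 8}  B3 = {1, 5, 7}  B4 = {1, 6, 7}  B5 = {2, 6, 7}  B6 = {2, 4, 6}
Tree: B1–B2, B2–B3, B3–B4, B4–B5, B5–B6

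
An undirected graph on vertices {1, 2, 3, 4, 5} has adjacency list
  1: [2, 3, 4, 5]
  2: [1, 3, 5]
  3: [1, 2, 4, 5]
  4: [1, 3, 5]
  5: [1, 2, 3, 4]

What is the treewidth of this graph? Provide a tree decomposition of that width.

The largest bag has 4 vertices, giving width 3; this decomposition certifies tw(G) ≤ 3. Conversely, {1, 2, 3, 5} is a clique of size 4, and the vertices of any clique must share a bag in every tree decomposition; so some bag has ≥ 4 vertices and tw(G) ≥ 3. Hence tw(G) = 3 exactly.

Treewidth 3.
One optimal decomposition is:
Bags: B1 = {1, 2, 3, 5}  B2 = {1, 3, 4, 5}
Tree: B1–B2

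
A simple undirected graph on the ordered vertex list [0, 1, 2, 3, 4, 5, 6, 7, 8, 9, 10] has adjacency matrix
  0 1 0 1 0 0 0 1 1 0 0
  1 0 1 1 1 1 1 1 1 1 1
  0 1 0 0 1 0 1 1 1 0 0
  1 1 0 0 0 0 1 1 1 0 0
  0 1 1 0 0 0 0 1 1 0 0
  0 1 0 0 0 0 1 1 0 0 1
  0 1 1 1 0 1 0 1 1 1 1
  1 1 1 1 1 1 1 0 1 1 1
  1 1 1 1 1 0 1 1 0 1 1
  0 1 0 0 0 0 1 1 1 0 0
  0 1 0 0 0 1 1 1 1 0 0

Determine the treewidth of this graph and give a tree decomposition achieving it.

Treewidth 4.
Bags: B1 = {1, 6, 7, 8, 10}  B2 = {1, 3, 6, 7, 8}  B3 = {1, 5, 6, 7, 10}  B4 = {1, 6, 7, 8, 9}  B5 = {1, 2, 6, 7, 8}  B6 = {0, 1, 3, 7, 8}  B7 = {1, 2, 4, 7, 8}
Tree: B1–B2, B1–B3, B1–B4, B1–B5, B2–B6, B5–B7

The largest bag has 5 vertices, giving width 4; this decomposition certifies tw(G) ≤ 4. On the other hand G contains the 5-clique {0, 1, 3, 7, 8}. A clique must lie in a single bag of any decomposition, so no decomposition can have width below 4. Hence tw(G) = 4 exactly.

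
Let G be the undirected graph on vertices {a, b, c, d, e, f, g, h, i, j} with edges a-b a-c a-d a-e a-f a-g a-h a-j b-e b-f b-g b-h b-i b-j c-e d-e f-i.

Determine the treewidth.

A width-2 tree decomposition is:
Bags: B1 = {a, b, e}  B2 = {a, c, e}  B3 = {a, b, g}  B4 = {a, b, f}  B5 = {a, b, h}  B6 = {b, f, i}  B7 = {a, b, j}  B8 = {a, d, e}
Tree: B1–B2, B1–B3, B1–B4, B3–B5, B4–B6, B5–B7, B1–B8
Every bag has size at most 3, so the width is 3 − 1 = 2 and tw(G) ≤ 2. Conversely, {a, d, e} is a clique of size 3, and the vertices of any clique must share a bag in every tree decomposition; so some bag has ≥ 3 vertices and tw(G) ≥ 2. Hence tw(G) = 2 exactly.

2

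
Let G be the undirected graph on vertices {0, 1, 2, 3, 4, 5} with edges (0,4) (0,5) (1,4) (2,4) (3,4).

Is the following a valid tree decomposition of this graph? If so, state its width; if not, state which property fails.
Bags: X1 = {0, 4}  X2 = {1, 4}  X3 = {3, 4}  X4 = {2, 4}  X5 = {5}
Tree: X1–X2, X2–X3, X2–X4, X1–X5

No — edge (0,5) lies in no bag.

A tree decomposition must satisfy three properties: every vertex lies in some bag; for every edge, both endpoints lie together in some bag; and for every vertex, the bags containing it form a connected subtree. Here edge (0,5) lies in no bag, so the decomposition is invalid.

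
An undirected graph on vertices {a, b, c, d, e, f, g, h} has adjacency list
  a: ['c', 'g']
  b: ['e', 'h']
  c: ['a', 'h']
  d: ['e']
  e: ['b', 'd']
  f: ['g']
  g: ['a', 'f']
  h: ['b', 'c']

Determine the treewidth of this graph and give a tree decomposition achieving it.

Treewidth 1.
One such decomposition:
Bags: B1 = {f, g}  B2 = {a, g}  B3 = {a, c}  B4 = {c, h}  B5 = {b, h}  B6 = {b, e}  B7 = {d, e}
Tree: B1–B2, B2–B3, B3–B4, B4–B5, B5–B6, B6–B7

Every bag has size at most 2, so the width is 2 − 1 = 1 and tw(G) ≤ 1. G has an edge, so its treewidth is at least 1. The upper and lower bounds meet at 1, so that is the treewidth.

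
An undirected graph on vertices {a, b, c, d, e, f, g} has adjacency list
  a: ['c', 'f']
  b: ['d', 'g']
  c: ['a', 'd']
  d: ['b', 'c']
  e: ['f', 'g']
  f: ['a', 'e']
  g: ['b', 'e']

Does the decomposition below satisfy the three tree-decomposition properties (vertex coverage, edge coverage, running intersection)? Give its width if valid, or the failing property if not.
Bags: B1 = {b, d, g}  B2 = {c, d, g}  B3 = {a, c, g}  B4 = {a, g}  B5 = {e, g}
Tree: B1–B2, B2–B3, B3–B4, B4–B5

No — vertex f appears in no bag.

A tree decomposition must satisfy three properties: every vertex lies in some bag; for every edge, both endpoints lie together in some bag; and for every vertex, the bags containing it form a connected subtree. Here vertex f appears in no bag, so the decomposition is invalid.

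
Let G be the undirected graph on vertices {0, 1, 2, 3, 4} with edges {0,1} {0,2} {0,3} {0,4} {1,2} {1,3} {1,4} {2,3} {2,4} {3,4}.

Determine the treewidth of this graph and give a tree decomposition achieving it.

A single bag containing all 5 vertices is trivially a valid decomposition of width 4. For the lower bound, the 5 vertices {0, 1, 2, 3, 4} are pairwise adjacent, and any tree decomposition puts a clique entirely inside one bag — forcing width ≥ 4. Combining the bounds, tw(G) = 4.

Treewidth 4.
One optimal decomposition is:
Bags: B1 = {0, 1, 2, 3, 4}
Tree: (single bag)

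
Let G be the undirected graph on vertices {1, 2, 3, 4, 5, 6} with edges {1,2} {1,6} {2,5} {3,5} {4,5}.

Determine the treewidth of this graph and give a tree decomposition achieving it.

Treewidth 1.
Bags: B1 = {2, 5}  B2 = {1, 2}  B3 = {3, 5}  B4 = {4, 5}  B5 = {1, 6}
Tree: B1–B2, B1–B3, B1–B4, B2–B5

Each bag holds 2 vertices, so the decomposition has width 1, which upper-bounds the treewidth. Any graph with an edge has treewidth ≥ 1, and G has the edge 2–5. Hence tw(G) = 1 exactly.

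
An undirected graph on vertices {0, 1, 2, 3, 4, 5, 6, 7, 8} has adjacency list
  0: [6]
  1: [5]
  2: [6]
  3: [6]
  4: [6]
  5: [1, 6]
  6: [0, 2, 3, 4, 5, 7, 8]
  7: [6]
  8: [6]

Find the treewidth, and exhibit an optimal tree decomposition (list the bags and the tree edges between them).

Every bag has size at most 2, so the width is 2 − 1 = 1 and tw(G) ≤ 1. Any graph with an edge has treewidth ≥ 1, and G has the edge 0–6. Therefore the treewidth is 1.

Treewidth 1.
Bags: B1 = {0, 6}  B2 = {4, 6}  B3 = {6, 7}  B4 = {5, 6}  B5 = {2, 6}  B6 = {3, 6}  B7 = {6, 8}  B8 = {1, 5}
Tree: B1–B2, B2–B3, B1–B4, B3–B5, B3–B6, B5–B7, B4–B8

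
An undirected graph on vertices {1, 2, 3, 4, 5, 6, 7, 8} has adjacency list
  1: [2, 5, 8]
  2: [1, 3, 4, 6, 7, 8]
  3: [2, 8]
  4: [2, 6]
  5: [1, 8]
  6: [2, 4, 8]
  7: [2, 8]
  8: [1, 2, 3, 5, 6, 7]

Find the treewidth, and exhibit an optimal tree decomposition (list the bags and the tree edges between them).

The largest bag has 3 vertices, giving width 2; this decomposition certifies tw(G) ≤ 2. For the lower bound, the 3 vertices {1, 2, 8} are pairwise adjacent, and any tree decomposition puts a clique entirely inside one bag — forcing width ≥ 2. Hence tw(G) = 2 exactly.

Treewidth 2.
Bags: B1 = {2, 7, 8}  B2 = {2, 6, 8}  B3 = {2, 4, 6}  B4 = {1, 2, 8}  B5 = {2, 3, 8}  B6 = {1, 5, 8}
Tree: B1–B2, B2–B3, B2–B4, B4–B5, B4–B6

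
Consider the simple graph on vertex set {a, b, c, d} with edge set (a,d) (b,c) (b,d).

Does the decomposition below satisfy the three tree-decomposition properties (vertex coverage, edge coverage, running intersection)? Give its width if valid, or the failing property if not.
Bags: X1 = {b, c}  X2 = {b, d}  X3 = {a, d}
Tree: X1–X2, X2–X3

Yes; width 1.

Every vertex of G appears in some bag (union = {a, b, c, d}); every edge is covered by a bag; and for each vertex v the set of bags containing v is connected in the bag tree. The decomposition is therefore valid. The largest bag has 2 vertices, so the width is 1.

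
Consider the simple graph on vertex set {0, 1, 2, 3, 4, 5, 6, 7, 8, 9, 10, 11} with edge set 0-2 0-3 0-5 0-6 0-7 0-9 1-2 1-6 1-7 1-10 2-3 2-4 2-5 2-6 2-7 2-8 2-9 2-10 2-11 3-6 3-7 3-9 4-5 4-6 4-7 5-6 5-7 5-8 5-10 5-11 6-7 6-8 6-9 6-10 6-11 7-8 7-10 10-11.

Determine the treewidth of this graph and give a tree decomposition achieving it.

Treewidth 4.
One optimal decomposition is:
Bags: B1 = {2, 5, 6, 7, 10}  B2 = {0, 2, 5, 6, 7}  B3 = {2, 5, 6, 7, 8}  B4 = {0, 2, 3, 6, 7}  B5 = {1, 2, 6, 7, 10}  B6 = {0, 2, 3, 6, 9}  B7 = {2, 5, 6, 10, 11}  B8 = {2, 4, 5, 6, 7}
Tree: B1–B2, B2–B3, B2–B4, B1–B5, B4–B6, B1–B7, B1–B8

Each bag holds 5 vertices, so the decomposition has width 4, which upper-bounds the treewidth. Conversely, {0, 2, 3, 6, 9} is a clique of size 5, and the vertices of any clique must share a bag in every tree decomposition; so some bag has ≥ 5 vertices and tw(G) ≥ 4. Combining the bounds, tw(G) = 4.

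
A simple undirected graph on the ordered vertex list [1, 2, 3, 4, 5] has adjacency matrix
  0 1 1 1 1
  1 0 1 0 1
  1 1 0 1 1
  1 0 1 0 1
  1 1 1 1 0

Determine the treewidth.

3

A width-3 tree decomposition is:
Bags: B1 = {1, 3, 4, 5}  B2 = {1, 2, 3, 5}
Tree: B1–B2
Every bag has size at most 4, so the width is 4 − 1 = 3 and tw(G) ≤ 3. Conversely, {1, 2, 3, 5} is a clique of size 4, and the vertices of any clique must share a bag in every tree decomposition; so some bag has ≥ 4 vertices and tw(G) ≥ 3. Hence tw(G) = 3 exactly.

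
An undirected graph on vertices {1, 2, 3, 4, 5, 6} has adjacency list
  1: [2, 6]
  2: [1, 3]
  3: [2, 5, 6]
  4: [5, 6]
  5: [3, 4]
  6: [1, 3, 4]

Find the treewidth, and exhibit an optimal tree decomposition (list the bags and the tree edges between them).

Treewidth 2.
One optimal decomposition is:
Bags: B1 = {1, 2, 3}  B2 = {1, 3, 6}  B3 = {3, 5, 6}  B4 = {4, 5, 6}
Tree: B1–B2, B2–B3, B3–B4

Each bag holds 3 vertices, so the decomposition has width 2, which upper-bounds the treewidth. For the lower bound, G contains the cycle 2–1–6–3–2, so G is not a forest; only forests have treewidth ≤ 1, hence tw(G) ≥ 2. Combining the bounds, tw(G) = 2.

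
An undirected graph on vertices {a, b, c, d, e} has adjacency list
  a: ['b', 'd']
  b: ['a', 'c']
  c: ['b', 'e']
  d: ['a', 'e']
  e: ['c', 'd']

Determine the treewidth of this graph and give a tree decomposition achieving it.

Treewidth 2.
One such decomposition:
Bags: B1 = {b, c, e}  B2 = {b, d, e}  B3 = {a, b, d}
Tree: B1–B2, B2–B3

The largest bag has 3 vertices, giving width 2; this decomposition certifies tw(G) ≤ 2. The edges b–c–e–d–a–b form a cycle, so G is not a tree and its treewidth is at least 2. Hence tw(G) = 2 exactly.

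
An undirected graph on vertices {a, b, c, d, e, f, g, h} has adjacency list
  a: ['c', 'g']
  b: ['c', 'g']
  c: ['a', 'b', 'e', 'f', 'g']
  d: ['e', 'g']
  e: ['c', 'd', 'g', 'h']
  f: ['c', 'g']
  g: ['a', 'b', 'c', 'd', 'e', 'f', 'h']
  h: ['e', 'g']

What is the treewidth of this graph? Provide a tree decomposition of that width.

The largest bag has 3 vertices, giving width 2; this decomposition certifies tw(G) ≤ 2. For the lower bound, the 3 vertices {d, e, g} are pairwise adjacent, and any tree decomposition puts a clique entirely inside one bag — forcing width ≥ 2. Hence tw(G) = 2 exactly.

Treewidth 2.
One optimal decomposition is:
Bags: B1 = {c, f, g}  B2 = {b, c, g}  B3 = {a, c, g}  B4 = {c, e, g}  B5 = {d, e, g}  B6 = {e, g, h}
Tree: B1–B2, B2–B3, B3–B4, B4–B5, B5–B6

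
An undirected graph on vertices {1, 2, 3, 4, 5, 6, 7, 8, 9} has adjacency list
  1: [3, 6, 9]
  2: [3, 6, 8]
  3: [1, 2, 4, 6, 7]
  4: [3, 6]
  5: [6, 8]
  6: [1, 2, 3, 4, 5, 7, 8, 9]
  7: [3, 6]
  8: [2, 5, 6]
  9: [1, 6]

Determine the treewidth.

2

A width-2 tree decomposition is:
Bags: B1 = {1, 6, 9}  B2 = {1, 3, 6}  B3 = {2, 3, 6}  B4 = {2, 6, 8}  B5 = {3, 4, 6}  B6 = {5, 6, 8}  B7 = {3, 6, 7}
Tree: B1–B2, B2–B3, B3–B4, B3–B5, B4–B6, B3–B7
The largest bag has 3 vertices, giving width 2; this decomposition certifies tw(G) ≤ 2. Conversely, {2, 6, 8} is a clique of size 3, and the vertices of any clique must share a bag in every tree decomposition; so some bag has ≥ 3 vertices and tw(G) ≥ 2. The upper and lower bounds meet at 2, so that is the treewidth.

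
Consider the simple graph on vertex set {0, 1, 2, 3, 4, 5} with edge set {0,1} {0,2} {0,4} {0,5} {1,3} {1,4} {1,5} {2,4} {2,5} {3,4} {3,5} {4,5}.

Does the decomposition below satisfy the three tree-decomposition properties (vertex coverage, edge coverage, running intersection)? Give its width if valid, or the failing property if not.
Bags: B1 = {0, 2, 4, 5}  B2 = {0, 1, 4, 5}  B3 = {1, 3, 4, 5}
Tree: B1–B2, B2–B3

Yes; width 3.

Vertex coverage: the bags together contain {0, 1, 2, 3, 4, 5}, the full vertex set. Edge coverage: each edge of G has both endpoints in at least one bag. Running intersection: for every vertex, the bags containing it form a connected subtree. All three properties hold, so this is a valid tree decomposition of width max|bag| − 1 = 3, and hence tw(G) ≤ 3.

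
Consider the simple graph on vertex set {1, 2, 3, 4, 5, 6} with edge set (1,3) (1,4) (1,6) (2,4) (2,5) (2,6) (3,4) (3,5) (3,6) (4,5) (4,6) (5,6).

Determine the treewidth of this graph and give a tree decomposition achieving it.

Treewidth 3.
One optimal decomposition is:
Bags: B1 = {3, 4, 5, 6}  B2 = {1, 3, 4, 6}  B3 = {2, 4, 5, 6}
Tree: B1–B2, B1–B3

Every bag has size at most 4, so the width is 4 − 1 = 3 and tw(G) ≤ 3. Conversely, {2, 4, 5, 6} is a clique of size 4, and the vertices of any clique must share a bag in every tree decomposition; so some bag has ≥ 4 vertices and tw(G) ≥ 3. Combining the bounds, tw(G) = 3.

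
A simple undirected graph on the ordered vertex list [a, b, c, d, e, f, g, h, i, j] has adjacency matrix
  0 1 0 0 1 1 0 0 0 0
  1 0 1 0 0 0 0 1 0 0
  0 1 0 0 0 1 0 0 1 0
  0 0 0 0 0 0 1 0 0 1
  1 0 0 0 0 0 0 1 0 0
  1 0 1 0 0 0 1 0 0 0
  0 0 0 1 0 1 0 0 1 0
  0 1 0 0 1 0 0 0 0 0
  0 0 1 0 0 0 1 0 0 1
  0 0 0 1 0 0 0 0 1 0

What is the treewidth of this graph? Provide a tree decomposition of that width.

Treewidth 2.
One such decomposition:
Bags: B1 = {b, e, h}  B2 = {a, b, e}  B3 = {a, b, c}  B4 = {a, c, f}  B5 = {c, f, i}  B6 = {f, g, i}  B7 = {g, i, j}  B8 = {d, g, j}
Tree: B1–B2, B2–B3, B3–B4, B4–B5, B5–B6, B6–B7, B7–B8

Each bag holds 3 vertices, so the decomposition has width 2, which upper-bounds the treewidth. For the lower bound, G contains the cycle h–e–a–b–h, so G is not a forest; only forests have treewidth ≤ 1, hence tw(G) ≥ 2. The upper and lower bounds meet at 2, so that is the treewidth.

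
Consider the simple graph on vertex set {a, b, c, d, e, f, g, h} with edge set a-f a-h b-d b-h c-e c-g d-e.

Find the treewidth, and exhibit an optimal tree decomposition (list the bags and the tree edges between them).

The largest bag has 2 vertices, giving width 1; this decomposition certifies tw(G) ≤ 1. Since G has at least one edge (e.g. g–c), it is not an edgeless graph, so tw(G) ≥ 1. Combining the bounds, tw(G) = 1.

Treewidth 1.
One optimal decomposition is:
Bags: B1 = {c, g}  B2 = {c, e}  B3 = {d, e}  B4 = {b, d}  B5 = {b, h}  B6 = {a, h}  B7 = {a, f}
Tree: B1–B2, B2–B3, B3–B4, B4–B5, B5–B6, B6–B7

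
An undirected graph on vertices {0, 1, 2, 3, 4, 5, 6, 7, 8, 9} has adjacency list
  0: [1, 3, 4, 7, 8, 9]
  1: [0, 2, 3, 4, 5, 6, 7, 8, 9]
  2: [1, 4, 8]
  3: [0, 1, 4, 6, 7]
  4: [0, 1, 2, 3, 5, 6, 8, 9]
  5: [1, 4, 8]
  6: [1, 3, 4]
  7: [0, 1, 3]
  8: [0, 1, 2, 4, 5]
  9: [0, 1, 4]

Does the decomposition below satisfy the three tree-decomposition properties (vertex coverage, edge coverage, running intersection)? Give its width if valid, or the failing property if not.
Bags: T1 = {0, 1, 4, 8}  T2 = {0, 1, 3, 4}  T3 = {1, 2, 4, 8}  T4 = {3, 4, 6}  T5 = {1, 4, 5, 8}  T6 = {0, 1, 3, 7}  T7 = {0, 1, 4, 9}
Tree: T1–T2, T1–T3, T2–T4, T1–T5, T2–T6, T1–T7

No — edge (1,6) lies in no bag.

A tree decomposition must satisfy three properties: every vertex lies in some bag; for every edge, both endpoints lie together in some bag; and for every vertex, the bags containing it form a connected subtree. Here edge (1,6) lies in no bag, so the decomposition is invalid.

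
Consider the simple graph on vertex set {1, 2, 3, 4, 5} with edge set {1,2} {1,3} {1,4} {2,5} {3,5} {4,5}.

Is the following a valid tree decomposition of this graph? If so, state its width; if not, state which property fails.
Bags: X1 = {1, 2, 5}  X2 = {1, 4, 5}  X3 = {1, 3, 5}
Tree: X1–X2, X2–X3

Yes; width 2.

Every vertex of G appears in some bag (union = {1, 2, 3, 4, 5}); every edge is covered by a bag; and for each vertex v the set of bags containing v is connected in the bag tree. The decomposition is therefore valid. The largest bag has 3 vertices, so the width is 2.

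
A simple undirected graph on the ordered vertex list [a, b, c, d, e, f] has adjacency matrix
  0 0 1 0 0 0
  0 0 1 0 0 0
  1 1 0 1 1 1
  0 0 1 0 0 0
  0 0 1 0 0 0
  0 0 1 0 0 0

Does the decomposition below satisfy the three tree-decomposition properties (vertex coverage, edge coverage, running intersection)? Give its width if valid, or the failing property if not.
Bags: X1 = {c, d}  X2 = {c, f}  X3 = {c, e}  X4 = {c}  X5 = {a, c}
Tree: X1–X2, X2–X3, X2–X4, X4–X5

A tree decomposition must satisfy three properties: every vertex lies in some bag; for every edge, both endpoints lie together in some bag; and for every vertex, the bags containing it form a connected subtree. Here vertex b appears in no bag, so the decomposition is invalid.

No — vertex b appears in no bag.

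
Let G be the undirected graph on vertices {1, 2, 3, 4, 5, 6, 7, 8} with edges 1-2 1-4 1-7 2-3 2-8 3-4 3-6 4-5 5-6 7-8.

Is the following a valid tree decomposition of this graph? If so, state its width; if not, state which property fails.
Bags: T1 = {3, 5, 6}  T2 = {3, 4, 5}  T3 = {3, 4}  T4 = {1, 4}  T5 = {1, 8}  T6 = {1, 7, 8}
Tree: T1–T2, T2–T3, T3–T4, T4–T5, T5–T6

A tree decomposition must satisfy three properties: every vertex lies in some bag; for every edge, both endpoints lie together in some bag; and for every vertex, the bags containing it form a connected subtree. Here vertex 2 appears in no bag, so the decomposition is invalid.

No — vertex 2 appears in no bag.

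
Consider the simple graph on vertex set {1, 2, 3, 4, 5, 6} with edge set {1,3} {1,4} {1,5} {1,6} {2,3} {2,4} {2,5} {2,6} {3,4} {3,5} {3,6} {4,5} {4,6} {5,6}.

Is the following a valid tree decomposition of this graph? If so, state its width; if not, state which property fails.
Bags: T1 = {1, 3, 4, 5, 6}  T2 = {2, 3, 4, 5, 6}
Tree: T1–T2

Vertex coverage: the bags together contain {1, 2, 3, 4, 5, 6}, the full vertex set. Edge coverage: each edge of G has both endpoints in at least one bag. Running intersection: for every vertex, the bags containing it form a connected subtree. All three properties hold, so this is a valid tree decomposition of width max|bag| − 1 = 4, and hence tw(G) ≤ 4.

Yes; width 4.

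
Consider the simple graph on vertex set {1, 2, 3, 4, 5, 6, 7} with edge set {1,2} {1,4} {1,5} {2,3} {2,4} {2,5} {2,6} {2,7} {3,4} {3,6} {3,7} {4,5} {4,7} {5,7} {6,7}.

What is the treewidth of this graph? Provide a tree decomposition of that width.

Each bag holds 4 vertices, so the decomposition has width 3, which upper-bounds the treewidth. For the lower bound, the 4 vertices {2, 3, 4, 7} are pairwise adjacent, and any tree decomposition puts a clique entirely inside one bag — forcing width ≥ 3. Hence tw(G) = 3 exactly.

Treewidth 3.
Bags: B1 = {2, 4, 5, 7}  B2 = {2, 3, 4, 7}  B3 = {1, 2, 4, 5}  B4 = {2, 3, 6, 7}
Tree: B1–B2, B1–B3, B2–B4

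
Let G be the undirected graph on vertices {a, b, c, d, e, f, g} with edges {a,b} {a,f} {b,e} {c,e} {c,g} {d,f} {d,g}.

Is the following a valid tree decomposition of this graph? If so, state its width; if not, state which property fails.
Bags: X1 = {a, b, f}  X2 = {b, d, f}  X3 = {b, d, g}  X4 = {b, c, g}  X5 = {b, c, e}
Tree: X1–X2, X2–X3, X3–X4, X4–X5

Yes; width 2.

Checking the three conditions: (i) the bags cover all of {a, b, c, d, e, f, g}; (ii) for each edge, some bag contains both endpoints; (iii) the bags containing any fixed vertex form a subtree. All hold, so the decomposition is valid with width 3 − 1 = 2.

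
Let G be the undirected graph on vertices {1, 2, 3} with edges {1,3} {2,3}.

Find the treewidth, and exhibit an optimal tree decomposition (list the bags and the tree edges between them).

Every bag has size at most 2, so the width is 2 − 1 = 1 and tw(G) ≤ 1. Any graph with an edge has treewidth ≥ 1, and G has the edge 3–2. Hence tw(G) = 1 exactly.

Treewidth 1.
Bags: B1 = {2, 3}  B2 = {1, 3}
Tree: B1–B2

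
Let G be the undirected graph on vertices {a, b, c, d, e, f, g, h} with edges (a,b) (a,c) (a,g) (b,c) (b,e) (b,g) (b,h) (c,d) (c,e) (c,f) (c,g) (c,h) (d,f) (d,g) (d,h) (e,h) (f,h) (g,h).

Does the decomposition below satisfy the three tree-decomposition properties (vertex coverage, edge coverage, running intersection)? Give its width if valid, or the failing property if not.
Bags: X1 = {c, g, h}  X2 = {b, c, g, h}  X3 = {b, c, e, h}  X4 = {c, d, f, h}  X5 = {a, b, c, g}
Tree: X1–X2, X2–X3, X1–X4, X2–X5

A tree decomposition must satisfy three properties: every vertex lies in some bag; for every edge, both endpoints lie together in some bag; and for every vertex, the bags containing it form a connected subtree. Here edge (d,g) lies in no bag, so the decomposition is invalid.

No — edge (d,g) lies in no bag.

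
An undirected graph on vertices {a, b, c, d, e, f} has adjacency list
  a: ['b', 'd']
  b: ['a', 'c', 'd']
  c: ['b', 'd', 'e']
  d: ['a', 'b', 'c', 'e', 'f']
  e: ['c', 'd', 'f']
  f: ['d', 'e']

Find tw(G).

A width-2 tree decomposition is:
Bags: B1 = {b, c, d}  B2 = {c, d, e}  B3 = {a, b, d}  B4 = {d, e, f}
Tree: B1–B2, B1–B3, B2–B4
Each bag holds 3 vertices, so the decomposition has width 2, which upper-bounds the treewidth. On the other hand G contains the 3-clique {c, d, e}. A clique must lie in a single bag of any decomposition, so no decomposition can have width below 2. Combining the bounds, tw(G) = 2.

2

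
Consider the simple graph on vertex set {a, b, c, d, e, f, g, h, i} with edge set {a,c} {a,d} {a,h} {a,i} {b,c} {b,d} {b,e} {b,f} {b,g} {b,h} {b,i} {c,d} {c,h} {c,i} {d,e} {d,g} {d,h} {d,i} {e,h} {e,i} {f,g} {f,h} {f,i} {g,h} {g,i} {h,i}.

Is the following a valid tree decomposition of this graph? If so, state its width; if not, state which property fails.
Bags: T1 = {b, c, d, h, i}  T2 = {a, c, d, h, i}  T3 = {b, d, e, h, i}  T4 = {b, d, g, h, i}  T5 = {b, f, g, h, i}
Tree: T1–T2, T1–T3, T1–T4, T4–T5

Yes; width 4.

Vertex coverage: the bags together contain {a, b, c, d, e, f, g, h, i}, the full vertex set. Edge coverage: each edge of G has both endpoints in at least one bag. Running intersection: for every vertex, the bags containing it form a connected subtree. All three properties hold, so this is a valid tree decomposition of width max|bag| − 1 = 4, and hence tw(G) ≤ 4.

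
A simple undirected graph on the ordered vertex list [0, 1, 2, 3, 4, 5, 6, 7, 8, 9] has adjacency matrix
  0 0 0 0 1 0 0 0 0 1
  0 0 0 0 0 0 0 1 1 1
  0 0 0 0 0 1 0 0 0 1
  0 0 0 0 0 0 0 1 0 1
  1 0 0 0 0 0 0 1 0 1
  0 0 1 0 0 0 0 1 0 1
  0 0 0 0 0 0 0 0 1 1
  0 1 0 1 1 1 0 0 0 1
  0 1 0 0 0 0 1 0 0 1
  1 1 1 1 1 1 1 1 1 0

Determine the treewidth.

2

A width-2 tree decomposition is:
Bags: B1 = {1, 8, 9}  B2 = {1, 7, 9}  B3 = {5, 7, 9}  B4 = {4, 7, 9}  B5 = {2, 5, 9}  B6 = {3, 7, 9}  B7 = {0, 4, 9}  B8 = {6, 8, 9}
Tree: B1–B2, B2–B3, B2–B4, B3–B5, B2–B6, B4–B7, B1–B8
Each bag holds 3 vertices, so the decomposition has width 2, which upper-bounds the treewidth. For the lower bound, the 3 vertices {0, 4, 9} are pairwise adjacent, and any tree decomposition puts a clique entirely inside one bag — forcing width ≥ 2. The upper and lower bounds meet at 2, so that is the treewidth.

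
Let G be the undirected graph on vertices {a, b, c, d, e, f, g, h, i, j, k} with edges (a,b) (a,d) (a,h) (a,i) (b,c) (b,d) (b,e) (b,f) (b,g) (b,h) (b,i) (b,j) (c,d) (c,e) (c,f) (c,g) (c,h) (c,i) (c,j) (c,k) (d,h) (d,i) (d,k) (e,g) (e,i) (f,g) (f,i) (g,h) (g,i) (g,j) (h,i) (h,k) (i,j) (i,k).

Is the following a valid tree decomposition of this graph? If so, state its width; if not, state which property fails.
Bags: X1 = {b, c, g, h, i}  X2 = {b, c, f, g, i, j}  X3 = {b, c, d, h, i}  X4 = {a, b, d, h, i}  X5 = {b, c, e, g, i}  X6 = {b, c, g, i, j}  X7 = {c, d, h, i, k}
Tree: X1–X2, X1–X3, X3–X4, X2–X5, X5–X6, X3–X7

A tree decomposition must satisfy three properties: every vertex lies in some bag; for every edge, both endpoints lie together in some bag; and for every vertex, the bags containing it form a connected subtree. Here bags containing vertex j are not connected in the tree, so the decomposition is invalid.

No — bags containing vertex j are not connected in the tree.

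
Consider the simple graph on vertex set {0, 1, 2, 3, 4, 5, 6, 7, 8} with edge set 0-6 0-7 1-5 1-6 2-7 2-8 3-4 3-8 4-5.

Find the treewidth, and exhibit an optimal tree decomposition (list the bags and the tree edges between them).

Treewidth 2.
Bags: B1 = {2, 7, 8}  B2 = {0, 7, 8}  B3 = {0, 6, 8}  B4 = {1, 6, 8}  B5 = {1, 5, 8}  B6 = {4, 5, 8}  B7 = {3, 4, 8}
Tree: B1–B2, B2–B3, B3–B4, B4–B5, B5–B6, B6–B7

Every bag has size at most 3, so the width is 3 − 1 = 2 and tw(G) ≤ 2. The edges 8–2–7–0–6–1–5–4–3–8 form a cycle, so G is not a tree and its treewidth is at least 2. Combining the bounds, tw(G) = 2.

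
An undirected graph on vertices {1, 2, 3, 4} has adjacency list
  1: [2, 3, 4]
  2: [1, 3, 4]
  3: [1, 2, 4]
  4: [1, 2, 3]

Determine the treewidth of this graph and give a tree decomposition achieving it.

Treewidth 3.
One optimal decomposition is:
Bags: B1 = {1, 2, 3, 4}
Tree: (single bag)

A single bag containing all 4 vertices is trivially a valid decomposition of width 3. For the lower bound, the 4 vertices {1, 2, 3, 4} are pairwise adjacent, and any tree decomposition puts a clique entirely inside one bag — forcing width ≥ 3. Hence tw(G) = 3 exactly.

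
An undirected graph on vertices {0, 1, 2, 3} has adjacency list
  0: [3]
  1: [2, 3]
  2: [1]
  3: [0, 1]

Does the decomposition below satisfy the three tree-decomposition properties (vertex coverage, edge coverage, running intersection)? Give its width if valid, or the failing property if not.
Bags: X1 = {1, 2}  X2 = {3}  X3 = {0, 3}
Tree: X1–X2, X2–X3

No — edge (1,3) lies in no bag.

A tree decomposition must satisfy three properties: every vertex lies in some bag; for every edge, both endpoints lie together in some bag; and for every vertex, the bags containing it form a connected subtree. Here edge (1,3) lies in no bag, so the decomposition is invalid.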